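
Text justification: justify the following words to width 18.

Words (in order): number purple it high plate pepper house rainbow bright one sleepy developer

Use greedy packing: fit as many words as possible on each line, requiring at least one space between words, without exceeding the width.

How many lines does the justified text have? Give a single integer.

Line 1: ['number', 'purple', 'it'] (min_width=16, slack=2)
Line 2: ['high', 'plate', 'pepper'] (min_width=17, slack=1)
Line 3: ['house', 'rainbow'] (min_width=13, slack=5)
Line 4: ['bright', 'one', 'sleepy'] (min_width=17, slack=1)
Line 5: ['developer'] (min_width=9, slack=9)
Total lines: 5

Answer: 5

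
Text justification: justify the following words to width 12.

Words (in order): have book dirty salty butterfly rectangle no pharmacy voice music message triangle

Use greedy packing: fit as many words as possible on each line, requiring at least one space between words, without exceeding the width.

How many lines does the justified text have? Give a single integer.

Line 1: ['have', 'book'] (min_width=9, slack=3)
Line 2: ['dirty', 'salty'] (min_width=11, slack=1)
Line 3: ['butterfly'] (min_width=9, slack=3)
Line 4: ['rectangle', 'no'] (min_width=12, slack=0)
Line 5: ['pharmacy'] (min_width=8, slack=4)
Line 6: ['voice', 'music'] (min_width=11, slack=1)
Line 7: ['message'] (min_width=7, slack=5)
Line 8: ['triangle'] (min_width=8, slack=4)
Total lines: 8

Answer: 8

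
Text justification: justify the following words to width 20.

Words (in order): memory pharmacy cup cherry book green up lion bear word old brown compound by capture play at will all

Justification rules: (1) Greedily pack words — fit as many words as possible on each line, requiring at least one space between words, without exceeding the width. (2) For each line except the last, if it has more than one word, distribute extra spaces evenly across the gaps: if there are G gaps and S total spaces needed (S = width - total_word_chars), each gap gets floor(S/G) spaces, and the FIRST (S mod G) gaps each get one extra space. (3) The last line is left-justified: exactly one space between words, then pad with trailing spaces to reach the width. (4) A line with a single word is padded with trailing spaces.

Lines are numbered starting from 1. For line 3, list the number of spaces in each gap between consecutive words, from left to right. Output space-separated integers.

Answer: 2 2 1

Derivation:
Line 1: ['memory', 'pharmacy', 'cup'] (min_width=19, slack=1)
Line 2: ['cherry', 'book', 'green', 'up'] (min_width=20, slack=0)
Line 3: ['lion', 'bear', 'word', 'old'] (min_width=18, slack=2)
Line 4: ['brown', 'compound', 'by'] (min_width=17, slack=3)
Line 5: ['capture', 'play', 'at', 'will'] (min_width=20, slack=0)
Line 6: ['all'] (min_width=3, slack=17)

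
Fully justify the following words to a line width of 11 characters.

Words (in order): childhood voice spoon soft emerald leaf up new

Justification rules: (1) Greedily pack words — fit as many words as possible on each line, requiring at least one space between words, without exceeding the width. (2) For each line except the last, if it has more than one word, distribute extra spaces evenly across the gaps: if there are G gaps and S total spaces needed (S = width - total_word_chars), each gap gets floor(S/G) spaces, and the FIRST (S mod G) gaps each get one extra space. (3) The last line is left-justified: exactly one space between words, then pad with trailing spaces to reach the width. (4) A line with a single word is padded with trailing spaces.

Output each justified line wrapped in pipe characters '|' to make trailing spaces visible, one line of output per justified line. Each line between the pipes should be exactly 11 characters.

Answer: |childhood  |
|voice spoon|
|soft       |
|emerald    |
|leaf up new|

Derivation:
Line 1: ['childhood'] (min_width=9, slack=2)
Line 2: ['voice', 'spoon'] (min_width=11, slack=0)
Line 3: ['soft'] (min_width=4, slack=7)
Line 4: ['emerald'] (min_width=7, slack=4)
Line 5: ['leaf', 'up', 'new'] (min_width=11, slack=0)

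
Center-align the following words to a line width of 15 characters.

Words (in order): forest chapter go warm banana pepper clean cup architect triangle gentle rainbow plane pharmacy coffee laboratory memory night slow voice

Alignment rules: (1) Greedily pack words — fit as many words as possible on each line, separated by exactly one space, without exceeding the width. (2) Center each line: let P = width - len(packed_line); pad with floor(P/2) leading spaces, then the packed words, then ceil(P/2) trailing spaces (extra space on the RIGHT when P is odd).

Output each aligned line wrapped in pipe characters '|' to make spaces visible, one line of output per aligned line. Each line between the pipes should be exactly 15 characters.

Line 1: ['forest', 'chapter'] (min_width=14, slack=1)
Line 2: ['go', 'warm', 'banana'] (min_width=14, slack=1)
Line 3: ['pepper', 'clean'] (min_width=12, slack=3)
Line 4: ['cup', 'architect'] (min_width=13, slack=2)
Line 5: ['triangle', 'gentle'] (min_width=15, slack=0)
Line 6: ['rainbow', 'plane'] (min_width=13, slack=2)
Line 7: ['pharmacy', 'coffee'] (min_width=15, slack=0)
Line 8: ['laboratory'] (min_width=10, slack=5)
Line 9: ['memory', 'night'] (min_width=12, slack=3)
Line 10: ['slow', 'voice'] (min_width=10, slack=5)

Answer: |forest chapter |
|go warm banana |
| pepper clean  |
| cup architect |
|triangle gentle|
| rainbow plane |
|pharmacy coffee|
|  laboratory   |
| memory night  |
|  slow voice   |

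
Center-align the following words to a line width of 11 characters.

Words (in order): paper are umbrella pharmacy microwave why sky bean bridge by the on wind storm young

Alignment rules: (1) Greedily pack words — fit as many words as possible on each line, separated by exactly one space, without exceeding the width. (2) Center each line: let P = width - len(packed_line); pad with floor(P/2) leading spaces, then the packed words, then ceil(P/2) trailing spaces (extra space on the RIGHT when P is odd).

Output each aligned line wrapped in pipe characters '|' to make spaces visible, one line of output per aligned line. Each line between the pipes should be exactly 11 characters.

Answer: | paper are |
| umbrella  |
| pharmacy  |
| microwave |
|  why sky  |
|bean bridge|
| by the on |
|wind storm |
|   young   |

Derivation:
Line 1: ['paper', 'are'] (min_width=9, slack=2)
Line 2: ['umbrella'] (min_width=8, slack=3)
Line 3: ['pharmacy'] (min_width=8, slack=3)
Line 4: ['microwave'] (min_width=9, slack=2)
Line 5: ['why', 'sky'] (min_width=7, slack=4)
Line 6: ['bean', 'bridge'] (min_width=11, slack=0)
Line 7: ['by', 'the', 'on'] (min_width=9, slack=2)
Line 8: ['wind', 'storm'] (min_width=10, slack=1)
Line 9: ['young'] (min_width=5, slack=6)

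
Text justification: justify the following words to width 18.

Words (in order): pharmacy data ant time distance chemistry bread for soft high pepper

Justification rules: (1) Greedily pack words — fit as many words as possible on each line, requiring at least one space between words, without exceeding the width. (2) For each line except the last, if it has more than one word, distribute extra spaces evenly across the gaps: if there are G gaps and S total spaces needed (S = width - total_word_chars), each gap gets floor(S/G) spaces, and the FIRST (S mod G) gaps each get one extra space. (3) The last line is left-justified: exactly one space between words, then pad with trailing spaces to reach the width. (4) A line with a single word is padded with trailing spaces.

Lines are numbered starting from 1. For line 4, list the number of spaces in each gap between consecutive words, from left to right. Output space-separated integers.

Answer: 4 3

Derivation:
Line 1: ['pharmacy', 'data', 'ant'] (min_width=17, slack=1)
Line 2: ['time', 'distance'] (min_width=13, slack=5)
Line 3: ['chemistry', 'bread'] (min_width=15, slack=3)
Line 4: ['for', 'soft', 'high'] (min_width=13, slack=5)
Line 5: ['pepper'] (min_width=6, slack=12)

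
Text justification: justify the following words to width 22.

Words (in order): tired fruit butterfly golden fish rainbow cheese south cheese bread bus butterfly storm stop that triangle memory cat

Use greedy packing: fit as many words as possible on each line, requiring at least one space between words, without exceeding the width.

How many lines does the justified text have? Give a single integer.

Line 1: ['tired', 'fruit', 'butterfly'] (min_width=21, slack=1)
Line 2: ['golden', 'fish', 'rainbow'] (min_width=19, slack=3)
Line 3: ['cheese', 'south', 'cheese'] (min_width=19, slack=3)
Line 4: ['bread', 'bus', 'butterfly'] (min_width=19, slack=3)
Line 5: ['storm', 'stop', 'that'] (min_width=15, slack=7)
Line 6: ['triangle', 'memory', 'cat'] (min_width=19, slack=3)
Total lines: 6

Answer: 6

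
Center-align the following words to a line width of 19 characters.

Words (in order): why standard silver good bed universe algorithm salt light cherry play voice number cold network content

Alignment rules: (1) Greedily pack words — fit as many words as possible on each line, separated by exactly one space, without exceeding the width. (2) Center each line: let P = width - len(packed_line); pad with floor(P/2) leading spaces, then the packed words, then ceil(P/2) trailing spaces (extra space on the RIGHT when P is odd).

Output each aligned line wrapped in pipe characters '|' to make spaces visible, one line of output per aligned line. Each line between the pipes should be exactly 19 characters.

Line 1: ['why', 'standard', 'silver'] (min_width=19, slack=0)
Line 2: ['good', 'bed', 'universe'] (min_width=17, slack=2)
Line 3: ['algorithm', 'salt'] (min_width=14, slack=5)
Line 4: ['light', 'cherry', 'play'] (min_width=17, slack=2)
Line 5: ['voice', 'number', 'cold'] (min_width=17, slack=2)
Line 6: ['network', 'content'] (min_width=15, slack=4)

Answer: |why standard silver|
| good bed universe |
|  algorithm salt   |
| light cherry play |
| voice number cold |
|  network content  |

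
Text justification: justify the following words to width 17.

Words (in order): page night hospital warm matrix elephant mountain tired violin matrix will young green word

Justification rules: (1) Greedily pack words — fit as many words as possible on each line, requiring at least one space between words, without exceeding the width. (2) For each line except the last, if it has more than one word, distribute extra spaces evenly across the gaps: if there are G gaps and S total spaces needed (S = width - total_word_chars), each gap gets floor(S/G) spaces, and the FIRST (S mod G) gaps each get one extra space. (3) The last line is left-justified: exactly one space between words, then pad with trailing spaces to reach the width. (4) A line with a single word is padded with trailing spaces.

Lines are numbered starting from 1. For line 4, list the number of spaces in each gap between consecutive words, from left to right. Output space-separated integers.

Line 1: ['page', 'night'] (min_width=10, slack=7)
Line 2: ['hospital', 'warm'] (min_width=13, slack=4)
Line 3: ['matrix', 'elephant'] (min_width=15, slack=2)
Line 4: ['mountain', 'tired'] (min_width=14, slack=3)
Line 5: ['violin', 'matrix'] (min_width=13, slack=4)
Line 6: ['will', 'young', 'green'] (min_width=16, slack=1)
Line 7: ['word'] (min_width=4, slack=13)

Answer: 4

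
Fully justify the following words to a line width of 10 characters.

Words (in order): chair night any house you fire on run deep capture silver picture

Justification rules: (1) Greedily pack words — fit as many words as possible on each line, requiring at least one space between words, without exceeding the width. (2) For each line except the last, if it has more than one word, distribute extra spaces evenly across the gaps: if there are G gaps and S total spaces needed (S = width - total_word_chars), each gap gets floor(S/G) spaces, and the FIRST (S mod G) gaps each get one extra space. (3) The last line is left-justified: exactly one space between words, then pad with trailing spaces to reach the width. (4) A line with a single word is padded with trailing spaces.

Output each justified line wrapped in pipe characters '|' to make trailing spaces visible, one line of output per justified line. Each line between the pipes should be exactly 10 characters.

Line 1: ['chair'] (min_width=5, slack=5)
Line 2: ['night', 'any'] (min_width=9, slack=1)
Line 3: ['house', 'you'] (min_width=9, slack=1)
Line 4: ['fire', 'on'] (min_width=7, slack=3)
Line 5: ['run', 'deep'] (min_width=8, slack=2)
Line 6: ['capture'] (min_width=7, slack=3)
Line 7: ['silver'] (min_width=6, slack=4)
Line 8: ['picture'] (min_width=7, slack=3)

Answer: |chair     |
|night  any|
|house  you|
|fire    on|
|run   deep|
|capture   |
|silver    |
|picture   |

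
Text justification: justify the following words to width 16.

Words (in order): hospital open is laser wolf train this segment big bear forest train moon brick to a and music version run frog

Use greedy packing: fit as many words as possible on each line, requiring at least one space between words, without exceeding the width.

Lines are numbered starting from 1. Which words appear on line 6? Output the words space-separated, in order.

Answer: to a and music

Derivation:
Line 1: ['hospital', 'open', 'is'] (min_width=16, slack=0)
Line 2: ['laser', 'wolf', 'train'] (min_width=16, slack=0)
Line 3: ['this', 'segment', 'big'] (min_width=16, slack=0)
Line 4: ['bear', 'forest'] (min_width=11, slack=5)
Line 5: ['train', 'moon', 'brick'] (min_width=16, slack=0)
Line 6: ['to', 'a', 'and', 'music'] (min_width=14, slack=2)
Line 7: ['version', 'run', 'frog'] (min_width=16, slack=0)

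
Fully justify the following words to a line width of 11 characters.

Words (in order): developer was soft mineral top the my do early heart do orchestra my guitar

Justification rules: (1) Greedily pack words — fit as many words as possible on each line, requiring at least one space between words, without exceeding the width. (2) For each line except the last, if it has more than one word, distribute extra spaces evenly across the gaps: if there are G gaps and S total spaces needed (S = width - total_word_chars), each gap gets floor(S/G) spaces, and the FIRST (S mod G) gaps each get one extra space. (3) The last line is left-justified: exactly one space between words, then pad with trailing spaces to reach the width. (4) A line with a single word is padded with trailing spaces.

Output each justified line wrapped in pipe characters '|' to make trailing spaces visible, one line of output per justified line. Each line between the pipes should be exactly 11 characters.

Line 1: ['developer'] (min_width=9, slack=2)
Line 2: ['was', 'soft'] (min_width=8, slack=3)
Line 3: ['mineral', 'top'] (min_width=11, slack=0)
Line 4: ['the', 'my', 'do'] (min_width=9, slack=2)
Line 5: ['early', 'heart'] (min_width=11, slack=0)
Line 6: ['do'] (min_width=2, slack=9)
Line 7: ['orchestra'] (min_width=9, slack=2)
Line 8: ['my', 'guitar'] (min_width=9, slack=2)

Answer: |developer  |
|was    soft|
|mineral top|
|the  my  do|
|early heart|
|do         |
|orchestra  |
|my guitar  |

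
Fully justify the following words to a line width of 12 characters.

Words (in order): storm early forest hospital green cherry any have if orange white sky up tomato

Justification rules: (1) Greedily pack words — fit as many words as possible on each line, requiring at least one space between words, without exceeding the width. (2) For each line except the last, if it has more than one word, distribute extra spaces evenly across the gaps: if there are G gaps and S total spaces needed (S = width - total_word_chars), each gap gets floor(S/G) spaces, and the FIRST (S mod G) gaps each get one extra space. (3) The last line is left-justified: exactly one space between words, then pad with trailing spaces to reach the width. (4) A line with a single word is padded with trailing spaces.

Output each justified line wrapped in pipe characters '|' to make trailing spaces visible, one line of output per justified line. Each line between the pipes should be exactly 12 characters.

Line 1: ['storm', 'early'] (min_width=11, slack=1)
Line 2: ['forest'] (min_width=6, slack=6)
Line 3: ['hospital'] (min_width=8, slack=4)
Line 4: ['green', 'cherry'] (min_width=12, slack=0)
Line 5: ['any', 'have', 'if'] (min_width=11, slack=1)
Line 6: ['orange', 'white'] (min_width=12, slack=0)
Line 7: ['sky', 'up'] (min_width=6, slack=6)
Line 8: ['tomato'] (min_width=6, slack=6)

Answer: |storm  early|
|forest      |
|hospital    |
|green cherry|
|any  have if|
|orange white|
|sky       up|
|tomato      |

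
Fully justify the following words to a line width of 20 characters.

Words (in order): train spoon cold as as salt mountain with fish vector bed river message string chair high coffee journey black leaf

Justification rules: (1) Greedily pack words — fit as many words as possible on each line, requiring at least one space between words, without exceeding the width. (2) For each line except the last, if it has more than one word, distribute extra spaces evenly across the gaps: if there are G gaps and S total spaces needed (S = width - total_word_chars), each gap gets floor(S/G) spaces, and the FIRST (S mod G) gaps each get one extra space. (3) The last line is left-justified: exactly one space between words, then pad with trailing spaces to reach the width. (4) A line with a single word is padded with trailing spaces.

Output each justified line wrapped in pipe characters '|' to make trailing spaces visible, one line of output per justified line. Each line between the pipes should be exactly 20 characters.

Line 1: ['train', 'spoon', 'cold', 'as'] (min_width=19, slack=1)
Line 2: ['as', 'salt', 'mountain'] (min_width=16, slack=4)
Line 3: ['with', 'fish', 'vector', 'bed'] (min_width=20, slack=0)
Line 4: ['river', 'message', 'string'] (min_width=20, slack=0)
Line 5: ['chair', 'high', 'coffee'] (min_width=17, slack=3)
Line 6: ['journey', 'black', 'leaf'] (min_width=18, slack=2)

Answer: |train  spoon cold as|
|as   salt   mountain|
|with fish vector bed|
|river message string|
|chair   high  coffee|
|journey black leaf  |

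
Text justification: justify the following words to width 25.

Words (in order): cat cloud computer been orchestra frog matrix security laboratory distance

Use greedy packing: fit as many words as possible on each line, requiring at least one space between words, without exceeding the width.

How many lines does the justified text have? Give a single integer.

Line 1: ['cat', 'cloud', 'computer', 'been'] (min_width=23, slack=2)
Line 2: ['orchestra', 'frog', 'matrix'] (min_width=21, slack=4)
Line 3: ['security', 'laboratory'] (min_width=19, slack=6)
Line 4: ['distance'] (min_width=8, slack=17)
Total lines: 4

Answer: 4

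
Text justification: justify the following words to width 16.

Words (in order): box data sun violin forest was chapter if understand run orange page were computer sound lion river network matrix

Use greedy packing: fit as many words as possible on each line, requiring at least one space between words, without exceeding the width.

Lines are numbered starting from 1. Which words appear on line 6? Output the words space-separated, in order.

Line 1: ['box', 'data', 'sun'] (min_width=12, slack=4)
Line 2: ['violin', 'forest'] (min_width=13, slack=3)
Line 3: ['was', 'chapter', 'if'] (min_width=14, slack=2)
Line 4: ['understand', 'run'] (min_width=14, slack=2)
Line 5: ['orange', 'page', 'were'] (min_width=16, slack=0)
Line 6: ['computer', 'sound'] (min_width=14, slack=2)
Line 7: ['lion', 'river'] (min_width=10, slack=6)
Line 8: ['network', 'matrix'] (min_width=14, slack=2)

Answer: computer sound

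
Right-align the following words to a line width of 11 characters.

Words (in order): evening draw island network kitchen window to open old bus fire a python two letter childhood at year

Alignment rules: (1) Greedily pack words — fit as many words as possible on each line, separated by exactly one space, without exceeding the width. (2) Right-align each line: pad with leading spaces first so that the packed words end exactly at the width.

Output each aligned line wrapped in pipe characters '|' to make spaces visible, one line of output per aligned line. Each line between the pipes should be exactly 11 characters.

Line 1: ['evening'] (min_width=7, slack=4)
Line 2: ['draw', 'island'] (min_width=11, slack=0)
Line 3: ['network'] (min_width=7, slack=4)
Line 4: ['kitchen'] (min_width=7, slack=4)
Line 5: ['window', 'to'] (min_width=9, slack=2)
Line 6: ['open', 'old'] (min_width=8, slack=3)
Line 7: ['bus', 'fire', 'a'] (min_width=10, slack=1)
Line 8: ['python', 'two'] (min_width=10, slack=1)
Line 9: ['letter'] (min_width=6, slack=5)
Line 10: ['childhood'] (min_width=9, slack=2)
Line 11: ['at', 'year'] (min_width=7, slack=4)

Answer: |    evening|
|draw island|
|    network|
|    kitchen|
|  window to|
|   open old|
| bus fire a|
| python two|
|     letter|
|  childhood|
|    at year|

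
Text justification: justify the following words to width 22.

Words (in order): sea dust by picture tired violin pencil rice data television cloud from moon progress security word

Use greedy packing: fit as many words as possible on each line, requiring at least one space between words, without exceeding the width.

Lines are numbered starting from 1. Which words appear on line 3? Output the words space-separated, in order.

Line 1: ['sea', 'dust', 'by', 'picture'] (min_width=19, slack=3)
Line 2: ['tired', 'violin', 'pencil'] (min_width=19, slack=3)
Line 3: ['rice', 'data', 'television'] (min_width=20, slack=2)
Line 4: ['cloud', 'from', 'moon'] (min_width=15, slack=7)
Line 5: ['progress', 'security', 'word'] (min_width=22, slack=0)

Answer: rice data television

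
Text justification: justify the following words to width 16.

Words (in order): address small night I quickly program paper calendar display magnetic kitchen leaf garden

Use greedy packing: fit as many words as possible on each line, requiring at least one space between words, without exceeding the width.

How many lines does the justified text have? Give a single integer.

Answer: 6

Derivation:
Line 1: ['address', 'small'] (min_width=13, slack=3)
Line 2: ['night', 'I', 'quickly'] (min_width=15, slack=1)
Line 3: ['program', 'paper'] (min_width=13, slack=3)
Line 4: ['calendar', 'display'] (min_width=16, slack=0)
Line 5: ['magnetic', 'kitchen'] (min_width=16, slack=0)
Line 6: ['leaf', 'garden'] (min_width=11, slack=5)
Total lines: 6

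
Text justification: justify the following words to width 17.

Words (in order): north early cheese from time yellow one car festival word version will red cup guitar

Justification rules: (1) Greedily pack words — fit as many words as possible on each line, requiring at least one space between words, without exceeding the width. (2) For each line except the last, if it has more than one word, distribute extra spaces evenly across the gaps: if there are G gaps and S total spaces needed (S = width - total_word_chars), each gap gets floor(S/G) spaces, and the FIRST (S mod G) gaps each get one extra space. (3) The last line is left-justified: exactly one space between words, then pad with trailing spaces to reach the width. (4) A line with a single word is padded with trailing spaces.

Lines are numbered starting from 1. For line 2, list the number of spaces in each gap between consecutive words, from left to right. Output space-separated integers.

Line 1: ['north', 'early'] (min_width=11, slack=6)
Line 2: ['cheese', 'from', 'time'] (min_width=16, slack=1)
Line 3: ['yellow', 'one', 'car'] (min_width=14, slack=3)
Line 4: ['festival', 'word'] (min_width=13, slack=4)
Line 5: ['version', 'will', 'red'] (min_width=16, slack=1)
Line 6: ['cup', 'guitar'] (min_width=10, slack=7)

Answer: 2 1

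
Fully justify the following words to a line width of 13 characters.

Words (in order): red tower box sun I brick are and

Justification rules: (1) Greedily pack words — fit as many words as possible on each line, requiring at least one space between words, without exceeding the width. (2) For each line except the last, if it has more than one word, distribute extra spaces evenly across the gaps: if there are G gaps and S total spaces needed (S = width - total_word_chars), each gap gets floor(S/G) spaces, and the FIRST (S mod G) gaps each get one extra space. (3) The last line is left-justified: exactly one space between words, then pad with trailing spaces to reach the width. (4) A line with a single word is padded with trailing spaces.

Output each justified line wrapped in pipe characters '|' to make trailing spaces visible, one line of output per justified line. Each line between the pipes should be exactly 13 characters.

Line 1: ['red', 'tower', 'box'] (min_width=13, slack=0)
Line 2: ['sun', 'I', 'brick'] (min_width=11, slack=2)
Line 3: ['are', 'and'] (min_width=7, slack=6)

Answer: |red tower box|
|sun  I  brick|
|are and      |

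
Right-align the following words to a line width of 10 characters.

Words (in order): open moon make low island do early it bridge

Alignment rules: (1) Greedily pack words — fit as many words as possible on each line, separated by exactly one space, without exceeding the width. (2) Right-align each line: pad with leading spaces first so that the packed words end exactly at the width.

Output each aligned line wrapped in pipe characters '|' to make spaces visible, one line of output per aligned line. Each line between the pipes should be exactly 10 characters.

Line 1: ['open', 'moon'] (min_width=9, slack=1)
Line 2: ['make', 'low'] (min_width=8, slack=2)
Line 3: ['island', 'do'] (min_width=9, slack=1)
Line 4: ['early', 'it'] (min_width=8, slack=2)
Line 5: ['bridge'] (min_width=6, slack=4)

Answer: | open moon|
|  make low|
| island do|
|  early it|
|    bridge|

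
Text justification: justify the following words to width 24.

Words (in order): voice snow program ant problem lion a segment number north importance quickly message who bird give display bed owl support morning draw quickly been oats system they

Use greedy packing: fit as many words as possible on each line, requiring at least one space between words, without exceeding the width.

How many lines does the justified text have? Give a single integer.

Line 1: ['voice', 'snow', 'program', 'ant'] (min_width=22, slack=2)
Line 2: ['problem', 'lion', 'a', 'segment'] (min_width=22, slack=2)
Line 3: ['number', 'north', 'importance'] (min_width=23, slack=1)
Line 4: ['quickly', 'message', 'who', 'bird'] (min_width=24, slack=0)
Line 5: ['give', 'display', 'bed', 'owl'] (min_width=20, slack=4)
Line 6: ['support', 'morning', 'draw'] (min_width=20, slack=4)
Line 7: ['quickly', 'been', 'oats', 'system'] (min_width=24, slack=0)
Line 8: ['they'] (min_width=4, slack=20)
Total lines: 8

Answer: 8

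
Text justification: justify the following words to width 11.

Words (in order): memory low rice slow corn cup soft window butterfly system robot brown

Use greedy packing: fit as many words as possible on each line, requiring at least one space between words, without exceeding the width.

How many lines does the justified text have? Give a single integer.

Answer: 7

Derivation:
Line 1: ['memory', 'low'] (min_width=10, slack=1)
Line 2: ['rice', 'slow'] (min_width=9, slack=2)
Line 3: ['corn', 'cup'] (min_width=8, slack=3)
Line 4: ['soft', 'window'] (min_width=11, slack=0)
Line 5: ['butterfly'] (min_width=9, slack=2)
Line 6: ['system'] (min_width=6, slack=5)
Line 7: ['robot', 'brown'] (min_width=11, slack=0)
Total lines: 7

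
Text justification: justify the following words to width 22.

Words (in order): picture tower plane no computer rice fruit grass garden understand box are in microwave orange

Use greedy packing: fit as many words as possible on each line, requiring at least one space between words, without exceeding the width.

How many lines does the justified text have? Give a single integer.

Line 1: ['picture', 'tower', 'plane', 'no'] (min_width=22, slack=0)
Line 2: ['computer', 'rice', 'fruit'] (min_width=19, slack=3)
Line 3: ['grass', 'garden'] (min_width=12, slack=10)
Line 4: ['understand', 'box', 'are', 'in'] (min_width=21, slack=1)
Line 5: ['microwave', 'orange'] (min_width=16, slack=6)
Total lines: 5

Answer: 5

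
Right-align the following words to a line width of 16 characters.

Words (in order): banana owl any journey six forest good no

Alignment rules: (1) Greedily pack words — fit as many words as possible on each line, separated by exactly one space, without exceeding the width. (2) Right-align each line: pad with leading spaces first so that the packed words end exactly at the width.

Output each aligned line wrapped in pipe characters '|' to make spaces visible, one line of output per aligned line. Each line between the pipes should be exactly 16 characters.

Answer: |  banana owl any|
|     journey six|
|  forest good no|

Derivation:
Line 1: ['banana', 'owl', 'any'] (min_width=14, slack=2)
Line 2: ['journey', 'six'] (min_width=11, slack=5)
Line 3: ['forest', 'good', 'no'] (min_width=14, slack=2)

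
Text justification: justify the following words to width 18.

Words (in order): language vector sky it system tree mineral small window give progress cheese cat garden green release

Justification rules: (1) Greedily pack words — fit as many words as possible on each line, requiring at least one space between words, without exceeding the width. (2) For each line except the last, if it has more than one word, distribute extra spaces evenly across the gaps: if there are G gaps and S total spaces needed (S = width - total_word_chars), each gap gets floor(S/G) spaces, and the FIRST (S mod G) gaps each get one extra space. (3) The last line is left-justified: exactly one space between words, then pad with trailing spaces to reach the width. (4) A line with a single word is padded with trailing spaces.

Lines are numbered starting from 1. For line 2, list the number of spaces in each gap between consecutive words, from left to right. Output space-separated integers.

Answer: 1 1 1

Derivation:
Line 1: ['language', 'vector'] (min_width=15, slack=3)
Line 2: ['sky', 'it', 'system', 'tree'] (min_width=18, slack=0)
Line 3: ['mineral', 'small'] (min_width=13, slack=5)
Line 4: ['window', 'give'] (min_width=11, slack=7)
Line 5: ['progress', 'cheese'] (min_width=15, slack=3)
Line 6: ['cat', 'garden', 'green'] (min_width=16, slack=2)
Line 7: ['release'] (min_width=7, slack=11)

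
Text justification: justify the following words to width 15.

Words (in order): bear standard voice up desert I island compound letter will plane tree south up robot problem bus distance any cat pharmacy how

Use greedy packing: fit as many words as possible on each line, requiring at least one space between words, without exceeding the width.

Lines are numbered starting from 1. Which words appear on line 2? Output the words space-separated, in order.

Line 1: ['bear', 'standard'] (min_width=13, slack=2)
Line 2: ['voice', 'up', 'desert'] (min_width=15, slack=0)
Line 3: ['I', 'island'] (min_width=8, slack=7)
Line 4: ['compound', 'letter'] (min_width=15, slack=0)
Line 5: ['will', 'plane', 'tree'] (min_width=15, slack=0)
Line 6: ['south', 'up', 'robot'] (min_width=14, slack=1)
Line 7: ['problem', 'bus'] (min_width=11, slack=4)
Line 8: ['distance', 'any'] (min_width=12, slack=3)
Line 9: ['cat', 'pharmacy'] (min_width=12, slack=3)
Line 10: ['how'] (min_width=3, slack=12)

Answer: voice up desert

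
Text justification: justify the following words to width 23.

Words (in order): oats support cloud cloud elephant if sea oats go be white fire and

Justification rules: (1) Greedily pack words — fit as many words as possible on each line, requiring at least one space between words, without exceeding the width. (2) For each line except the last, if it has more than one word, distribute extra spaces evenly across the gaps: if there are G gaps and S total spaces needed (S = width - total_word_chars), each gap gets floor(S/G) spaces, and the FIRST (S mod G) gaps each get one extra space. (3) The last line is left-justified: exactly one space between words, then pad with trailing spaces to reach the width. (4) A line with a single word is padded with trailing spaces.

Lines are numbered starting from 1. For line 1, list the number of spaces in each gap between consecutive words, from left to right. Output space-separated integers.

Answer: 4 3

Derivation:
Line 1: ['oats', 'support', 'cloud'] (min_width=18, slack=5)
Line 2: ['cloud', 'elephant', 'if', 'sea'] (min_width=21, slack=2)
Line 3: ['oats', 'go', 'be', 'white', 'fire'] (min_width=21, slack=2)
Line 4: ['and'] (min_width=3, slack=20)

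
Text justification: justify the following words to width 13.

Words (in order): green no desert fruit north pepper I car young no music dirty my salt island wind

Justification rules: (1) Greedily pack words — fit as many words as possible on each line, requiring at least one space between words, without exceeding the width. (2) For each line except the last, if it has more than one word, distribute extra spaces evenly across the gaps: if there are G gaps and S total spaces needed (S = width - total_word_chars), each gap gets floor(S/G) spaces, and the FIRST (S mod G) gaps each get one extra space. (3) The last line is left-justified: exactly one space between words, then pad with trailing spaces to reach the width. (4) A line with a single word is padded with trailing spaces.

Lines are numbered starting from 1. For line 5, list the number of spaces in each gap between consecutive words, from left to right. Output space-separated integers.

Answer: 6

Derivation:
Line 1: ['green', 'no'] (min_width=8, slack=5)
Line 2: ['desert', 'fruit'] (min_width=12, slack=1)
Line 3: ['north', 'pepper'] (min_width=12, slack=1)
Line 4: ['I', 'car', 'young'] (min_width=11, slack=2)
Line 5: ['no', 'music'] (min_width=8, slack=5)
Line 6: ['dirty', 'my', 'salt'] (min_width=13, slack=0)
Line 7: ['island', 'wind'] (min_width=11, slack=2)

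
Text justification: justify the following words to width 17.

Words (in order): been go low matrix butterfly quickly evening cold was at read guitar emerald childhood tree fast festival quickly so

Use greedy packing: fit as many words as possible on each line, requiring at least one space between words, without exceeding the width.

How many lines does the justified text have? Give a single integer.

Line 1: ['been', 'go', 'low'] (min_width=11, slack=6)
Line 2: ['matrix', 'butterfly'] (min_width=16, slack=1)
Line 3: ['quickly', 'evening'] (min_width=15, slack=2)
Line 4: ['cold', 'was', 'at', 'read'] (min_width=16, slack=1)
Line 5: ['guitar', 'emerald'] (min_width=14, slack=3)
Line 6: ['childhood', 'tree'] (min_width=14, slack=3)
Line 7: ['fast', 'festival'] (min_width=13, slack=4)
Line 8: ['quickly', 'so'] (min_width=10, slack=7)
Total lines: 8

Answer: 8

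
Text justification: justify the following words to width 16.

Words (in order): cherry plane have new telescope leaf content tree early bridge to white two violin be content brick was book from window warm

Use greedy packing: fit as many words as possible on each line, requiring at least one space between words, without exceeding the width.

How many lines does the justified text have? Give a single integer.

Line 1: ['cherry', 'plane'] (min_width=12, slack=4)
Line 2: ['have', 'new'] (min_width=8, slack=8)
Line 3: ['telescope', 'leaf'] (min_width=14, slack=2)
Line 4: ['content', 'tree'] (min_width=12, slack=4)
Line 5: ['early', 'bridge', 'to'] (min_width=15, slack=1)
Line 6: ['white', 'two', 'violin'] (min_width=16, slack=0)
Line 7: ['be', 'content', 'brick'] (min_width=16, slack=0)
Line 8: ['was', 'book', 'from'] (min_width=13, slack=3)
Line 9: ['window', 'warm'] (min_width=11, slack=5)
Total lines: 9

Answer: 9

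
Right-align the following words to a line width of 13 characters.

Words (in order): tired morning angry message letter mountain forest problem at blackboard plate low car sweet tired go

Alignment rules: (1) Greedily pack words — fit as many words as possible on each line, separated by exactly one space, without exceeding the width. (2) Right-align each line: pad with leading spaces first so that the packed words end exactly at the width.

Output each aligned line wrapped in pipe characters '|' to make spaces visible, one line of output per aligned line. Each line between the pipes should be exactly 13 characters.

Answer: |tired morning|
|angry message|
|       letter|
|     mountain|
|       forest|
|   problem at|
|   blackboard|
|plate low car|
|  sweet tired|
|           go|

Derivation:
Line 1: ['tired', 'morning'] (min_width=13, slack=0)
Line 2: ['angry', 'message'] (min_width=13, slack=0)
Line 3: ['letter'] (min_width=6, slack=7)
Line 4: ['mountain'] (min_width=8, slack=5)
Line 5: ['forest'] (min_width=6, slack=7)
Line 6: ['problem', 'at'] (min_width=10, slack=3)
Line 7: ['blackboard'] (min_width=10, slack=3)
Line 8: ['plate', 'low', 'car'] (min_width=13, slack=0)
Line 9: ['sweet', 'tired'] (min_width=11, slack=2)
Line 10: ['go'] (min_width=2, slack=11)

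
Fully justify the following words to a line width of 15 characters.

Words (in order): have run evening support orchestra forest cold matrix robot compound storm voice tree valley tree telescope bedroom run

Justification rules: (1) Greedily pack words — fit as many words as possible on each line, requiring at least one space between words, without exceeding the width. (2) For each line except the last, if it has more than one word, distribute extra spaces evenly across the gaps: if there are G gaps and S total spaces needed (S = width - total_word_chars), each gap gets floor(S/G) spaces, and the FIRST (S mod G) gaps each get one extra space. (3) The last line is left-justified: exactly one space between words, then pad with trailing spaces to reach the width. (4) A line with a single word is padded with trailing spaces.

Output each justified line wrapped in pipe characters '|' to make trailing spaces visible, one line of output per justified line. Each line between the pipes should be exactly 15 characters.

Answer: |have        run|
|evening support|
|orchestra      |
|forest     cold|
|matrix    robot|
|compound  storm|
|voice      tree|
|valley     tree|
|telescope      |
|bedroom run    |

Derivation:
Line 1: ['have', 'run'] (min_width=8, slack=7)
Line 2: ['evening', 'support'] (min_width=15, slack=0)
Line 3: ['orchestra'] (min_width=9, slack=6)
Line 4: ['forest', 'cold'] (min_width=11, slack=4)
Line 5: ['matrix', 'robot'] (min_width=12, slack=3)
Line 6: ['compound', 'storm'] (min_width=14, slack=1)
Line 7: ['voice', 'tree'] (min_width=10, slack=5)
Line 8: ['valley', 'tree'] (min_width=11, slack=4)
Line 9: ['telescope'] (min_width=9, slack=6)
Line 10: ['bedroom', 'run'] (min_width=11, slack=4)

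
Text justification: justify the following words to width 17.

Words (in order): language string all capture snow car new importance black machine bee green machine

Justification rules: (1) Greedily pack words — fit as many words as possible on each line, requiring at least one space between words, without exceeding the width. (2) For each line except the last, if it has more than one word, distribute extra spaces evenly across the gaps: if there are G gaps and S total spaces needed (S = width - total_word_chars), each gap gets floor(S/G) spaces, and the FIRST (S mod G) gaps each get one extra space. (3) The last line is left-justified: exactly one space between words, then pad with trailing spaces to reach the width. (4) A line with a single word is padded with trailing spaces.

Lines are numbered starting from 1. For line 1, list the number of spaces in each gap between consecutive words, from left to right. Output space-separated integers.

Answer: 3

Derivation:
Line 1: ['language', 'string'] (min_width=15, slack=2)
Line 2: ['all', 'capture', 'snow'] (min_width=16, slack=1)
Line 3: ['car', 'new'] (min_width=7, slack=10)
Line 4: ['importance', 'black'] (min_width=16, slack=1)
Line 5: ['machine', 'bee', 'green'] (min_width=17, slack=0)
Line 6: ['machine'] (min_width=7, slack=10)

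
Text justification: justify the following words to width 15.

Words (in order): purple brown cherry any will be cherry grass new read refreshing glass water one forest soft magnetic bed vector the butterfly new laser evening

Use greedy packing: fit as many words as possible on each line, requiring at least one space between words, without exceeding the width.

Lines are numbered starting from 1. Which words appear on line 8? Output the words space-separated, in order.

Line 1: ['purple', 'brown'] (min_width=12, slack=3)
Line 2: ['cherry', 'any', 'will'] (min_width=15, slack=0)
Line 3: ['be', 'cherry', 'grass'] (min_width=15, slack=0)
Line 4: ['new', 'read'] (min_width=8, slack=7)
Line 5: ['refreshing'] (min_width=10, slack=5)
Line 6: ['glass', 'water', 'one'] (min_width=15, slack=0)
Line 7: ['forest', 'soft'] (min_width=11, slack=4)
Line 8: ['magnetic', 'bed'] (min_width=12, slack=3)
Line 9: ['vector', 'the'] (min_width=10, slack=5)
Line 10: ['butterfly', 'new'] (min_width=13, slack=2)
Line 11: ['laser', 'evening'] (min_width=13, slack=2)

Answer: magnetic bed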